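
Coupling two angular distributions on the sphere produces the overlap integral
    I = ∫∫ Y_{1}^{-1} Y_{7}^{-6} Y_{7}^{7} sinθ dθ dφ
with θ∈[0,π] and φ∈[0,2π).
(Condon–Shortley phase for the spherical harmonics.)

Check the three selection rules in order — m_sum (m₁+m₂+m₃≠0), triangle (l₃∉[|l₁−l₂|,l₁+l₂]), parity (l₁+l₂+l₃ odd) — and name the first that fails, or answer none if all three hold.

parity

azimuthal sum: -1 − 6 + 7 = 0  ✓
6 ≤ 7 ≤ 8 (triangle on l)  ✓
L = 1 + 7 + 7 = 15 (odd)  ✗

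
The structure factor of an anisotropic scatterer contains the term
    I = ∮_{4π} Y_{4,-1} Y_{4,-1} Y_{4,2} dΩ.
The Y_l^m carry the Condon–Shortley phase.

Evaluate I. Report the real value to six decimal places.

0.144370

Rules hold: Σm=0, L=12 even, 0≤4≤8.
N = 9·9·9 = 729
Δ = 4!·4!·4!/13! = 1/450450
Racah Σ t=0..4: t=0:+1/13824 t=1:−1/216 t=2:+1/64 t=3:−1/216 t=4:+1/13824 = 5/768
⇒ 3j(4 4 4; 0 0 0)² = 18/1001, sgn +1
Racah Σ t=1..3: t=1:−1/576 t=2:+1/144 t=3:−1/576 = 1/288
⇒ 3j(4 4 4; -1 -1 2)² = 20/1001, sgn +1
4πI² = N·(3j₀)²·(3jₘ)² = 262440/1002001
I = +1·√(0.261916/4π) = 0.14436968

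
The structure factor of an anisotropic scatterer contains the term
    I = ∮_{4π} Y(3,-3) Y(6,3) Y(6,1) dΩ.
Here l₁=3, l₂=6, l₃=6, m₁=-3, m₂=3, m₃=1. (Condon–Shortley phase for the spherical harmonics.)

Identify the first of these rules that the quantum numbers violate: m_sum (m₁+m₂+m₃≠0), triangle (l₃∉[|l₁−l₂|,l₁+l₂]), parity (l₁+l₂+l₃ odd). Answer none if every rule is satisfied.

m_sum

Σmᵢ = 1  ✗
l₃∈[|l₁−l₂|,l₁+l₂]=[3,9], have l₃=6
Σlᵢ = 15 ⇒ odd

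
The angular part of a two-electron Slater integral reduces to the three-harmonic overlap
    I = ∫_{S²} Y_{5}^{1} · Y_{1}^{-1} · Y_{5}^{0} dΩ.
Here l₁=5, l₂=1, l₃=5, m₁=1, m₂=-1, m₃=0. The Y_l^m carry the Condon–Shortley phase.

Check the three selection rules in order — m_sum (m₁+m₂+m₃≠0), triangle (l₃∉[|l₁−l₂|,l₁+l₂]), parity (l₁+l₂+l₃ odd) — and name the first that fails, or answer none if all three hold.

m₁+m₂+m₃ = 1 − 1 + 0 = 0  ✓
triangle: |5−1|=4 ≤ l₃=5 ≤ 5+1=6  ✓
parity: l₁+l₂+l₃ = 11 is odd  ✗

parity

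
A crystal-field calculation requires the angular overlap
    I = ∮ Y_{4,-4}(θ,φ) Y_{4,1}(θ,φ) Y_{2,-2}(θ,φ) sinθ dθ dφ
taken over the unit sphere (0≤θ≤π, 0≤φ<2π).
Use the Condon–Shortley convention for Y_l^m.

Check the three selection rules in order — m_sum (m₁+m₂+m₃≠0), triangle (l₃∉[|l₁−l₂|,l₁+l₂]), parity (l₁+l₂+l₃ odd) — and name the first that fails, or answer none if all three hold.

m_sum

m₁+m₂+m₃ = -4 + 1 − 2 = -5  ✗
triangle: |4−4|=0 ≤ l₃=2 ≤ 4+4=8
parity: l₁+l₂+l₃ = 10 is even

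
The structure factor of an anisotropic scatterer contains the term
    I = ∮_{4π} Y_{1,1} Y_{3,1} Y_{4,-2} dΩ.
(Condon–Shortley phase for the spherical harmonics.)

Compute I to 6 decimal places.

Rules hold: Σm=0, L=8 even, 2≤4≤4.
N = 3·7·9 = 189
Δ = 0!·2!·6!/9! = 1/252
Racah Σ t=0..0: t=0:+1/36 = 1/36
⇒ 3j(1 3 4; 0 0 0)² = 4/63, sgn +1
Racah Σ t=0..0: t=0:+1/96 = 1/96
⇒ 3j(1 3 4; 1 1 -2)² = 5/84, sgn +1
4πI² = N·(3j₀)²·(3jₘ)² = 5/7
I = +1·√(0.714286/4π) = 0.23841361

0.238414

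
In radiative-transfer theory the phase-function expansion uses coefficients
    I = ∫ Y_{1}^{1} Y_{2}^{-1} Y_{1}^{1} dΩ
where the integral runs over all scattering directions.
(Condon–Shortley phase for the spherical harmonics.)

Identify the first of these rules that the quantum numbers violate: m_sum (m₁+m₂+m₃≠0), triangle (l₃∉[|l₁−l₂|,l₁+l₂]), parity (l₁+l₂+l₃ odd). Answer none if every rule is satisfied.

m₁+m₂+m₃ = 1 − 1 + 1 = 1  ✗
triangle: |1−2|=1 ≤ l₃=1 ≤ 1+2=3
parity: l₁+l₂+l₃ = 4 is even

m_sum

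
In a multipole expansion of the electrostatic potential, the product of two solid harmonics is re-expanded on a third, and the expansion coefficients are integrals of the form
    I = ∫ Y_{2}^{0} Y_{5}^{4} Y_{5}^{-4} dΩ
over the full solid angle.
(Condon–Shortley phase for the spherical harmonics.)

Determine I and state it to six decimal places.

m-sum 0 ✓  L=12 even ✓  3≤5≤7 ✓
Π(2lᵢ+1) = 5×11×11 = 605
triangle coeff Δ(2,5,5) = 1/38610
Σ_t [0,2]: t=0:+1/2880 t=1:−1/576 t=2:+1/2880 = -1/960
(3j)²=10/429 [(2 5 5; 0 0 0)], sign=+1
Σ_t [1,2]: t=1:−1/40320 t=2:+1/20160 = 1/40320
(3j)²=6/715 [(2 5 5; 0 4 -4)], sign=-1
⇒ 4πI² = 20/169
I = (-1)√(20/169/(4π)) = -0.09704356

-0.097044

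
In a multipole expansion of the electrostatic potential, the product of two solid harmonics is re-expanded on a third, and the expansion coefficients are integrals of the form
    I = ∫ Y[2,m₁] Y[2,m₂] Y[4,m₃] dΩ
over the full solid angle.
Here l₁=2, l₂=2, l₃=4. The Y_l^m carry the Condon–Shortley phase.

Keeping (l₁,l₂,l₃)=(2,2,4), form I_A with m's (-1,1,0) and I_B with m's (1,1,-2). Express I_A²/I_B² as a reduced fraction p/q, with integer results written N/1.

l's match ⇒ only the (l;m) 3-j factors differ between A and B.
A: triangle coeff Δ(2,2,4) = 1/630; Σ_t [0,0]: t=0:+1/36 = 1/36; (3j)²=8/315 [(2 2 4; -1 1 0)], sign=+1
B: triangle coeff Δ(2,2,4) = 1/630; Σ_t [0,0]: t=0:+1/36 = 1/36; (3j)²=4/63 [(2 2 4; 1 1 -2)], sign=+1
I_A²/I_B² = (8/315)/(4/63) = 2/5

2/5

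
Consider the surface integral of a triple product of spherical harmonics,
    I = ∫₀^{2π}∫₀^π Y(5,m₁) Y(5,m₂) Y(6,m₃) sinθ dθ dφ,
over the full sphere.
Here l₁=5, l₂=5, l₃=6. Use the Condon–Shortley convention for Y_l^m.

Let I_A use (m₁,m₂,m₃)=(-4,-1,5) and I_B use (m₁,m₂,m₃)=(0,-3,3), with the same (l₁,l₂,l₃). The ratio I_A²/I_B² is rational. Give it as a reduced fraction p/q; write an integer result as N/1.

Shared (l₁,l₂,l₃)=(5,5,6): N and (l;000)² cancel in I_A²/I_B².
A: Δ = 4!·6!·6!/17! = 1/28588560; Racah Σ t=3..4: t=3:−1/518400 t=4:+1/2073600 = -1/691200; ⇒ 3j(5 5 6; -4 -1 5)² = 81/4420, sgn +1
B: Δ = 4!·6!·6!/17! = 1/28588560; Racah Σ t=0..2: t=0:+1/138240 t=1:−1/34560 t=2:+1/103680 = -1/82944; ⇒ 3j(5 5 6; 0 -3 3)² = 125/9724, sgn +1
I_A²/I_B² = (81/4420)/(125/9724) = 891/625

891/625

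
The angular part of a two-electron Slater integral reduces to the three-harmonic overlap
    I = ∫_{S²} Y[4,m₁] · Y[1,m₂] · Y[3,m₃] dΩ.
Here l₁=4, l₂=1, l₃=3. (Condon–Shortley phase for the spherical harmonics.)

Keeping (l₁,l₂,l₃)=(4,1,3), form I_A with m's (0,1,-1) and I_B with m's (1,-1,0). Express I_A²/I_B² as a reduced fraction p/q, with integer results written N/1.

Same 4,1,3: normalisation and zero-m 3j drop out of the ratio.
A: Δ: 2! 6! 0! / 9! → 1/252; sum: t=2:+1/96 = 1/96; 3j²(4 1 3; 0 1 -1) = Δ·Π!·Σ² = 1/42  (sign +1)
B: Δ: 2! 6! 0! / 9! → 1/252; sum: t=0:+1/72 = 1/72; 3j²(4 1 3; 1 -1 0) = Δ·Π!·Σ² = 5/126  (sign -1)
I_A²/I_B² = (1/42)/(5/126) = 3/5

3/5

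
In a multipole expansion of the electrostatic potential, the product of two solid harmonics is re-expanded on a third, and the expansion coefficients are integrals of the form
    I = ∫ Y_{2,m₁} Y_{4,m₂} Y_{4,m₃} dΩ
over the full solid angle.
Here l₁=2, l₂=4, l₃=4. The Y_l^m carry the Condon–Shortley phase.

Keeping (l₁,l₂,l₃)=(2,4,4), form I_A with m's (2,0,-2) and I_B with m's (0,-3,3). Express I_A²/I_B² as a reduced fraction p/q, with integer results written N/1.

540/49

Same 2,4,4: normalisation and zero-m 3j drop out of the ratio.
A: Δ: 2! 2! 6! / 11! → 1/13860; sum: t=0:+1/192 = 1/192; 3j²(2 4 4; 2 0 -2) = Δ·Π!·Σ² = 3/77  (sign +1)
B: Δ: 2! 2! 6! / 11! → 1/13860; sum: t=0:+1/480 t=1:−1/720 = 1/1440; 3j²(2 4 4; 0 -3 3) = Δ·Π!·Σ² = 7/1980  (sign -1)
I_A²/I_B² = (3/77)/(7/1980) = 540/49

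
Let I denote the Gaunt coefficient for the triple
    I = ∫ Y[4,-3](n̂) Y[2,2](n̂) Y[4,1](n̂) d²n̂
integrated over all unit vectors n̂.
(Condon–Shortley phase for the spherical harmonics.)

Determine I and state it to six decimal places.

Rules hold: Σm=0, L=10 even, 2≤4≤6.
N = 9·5·9 = 405
Δ = 2!·6!·2!/11! = 1/13860
Racah Σ t=0..2: t=0:+1/192 t=1:−1/36 t=2:+1/192 = -5/288
⇒ 3j(4 2 4; 0 0 0)² = 20/693, sgn -1
Racah Σ t=2..2: t=2:+1/480 = 1/480
⇒ 3j(4 2 4; -3 2 1)² = 3/110, sgn -1
4πI² = N·(3j₀)²·(3jₘ)² = 270/847
I = +1·√(0.318772/4π) = 0.15927046

0.159270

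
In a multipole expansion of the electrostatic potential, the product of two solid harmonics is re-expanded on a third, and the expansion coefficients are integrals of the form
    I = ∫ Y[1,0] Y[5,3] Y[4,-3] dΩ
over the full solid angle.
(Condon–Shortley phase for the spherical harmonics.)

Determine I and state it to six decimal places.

m-sum 0 ✓  L=10 even ✓  4≤4≤6 ✓
Π(2lᵢ+1) = 3×11×9 = 297
triangle coeff Δ(1,5,4) = 1/495
Σ_t [1,1]: t=1:−1/576 = -1/576
(3j)²=5/99 [(1 5 4; 0 0 0)], sign=-1
Σ_t [1,1]: t=1:−1/5040 = -1/5040
(3j)²=16/495 [(1 5 4; 0 3 -3)], sign=+1
⇒ 4πI² = 16/33
I = (-1)√(16/33/(4π)) = -0.19642560

-0.196426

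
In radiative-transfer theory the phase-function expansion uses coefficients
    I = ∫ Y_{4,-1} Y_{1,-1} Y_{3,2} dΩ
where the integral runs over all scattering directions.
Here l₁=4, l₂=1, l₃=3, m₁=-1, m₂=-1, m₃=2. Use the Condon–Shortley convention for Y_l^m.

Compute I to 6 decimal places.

-0.106622

Rules hold: Σm=0, L=8 even, 3≤3≤5.
N = 9·3·7 = 189
Δ = 2!·6!·0!/9! = 1/252
Racah Σ t=1..1: t=1:−1/36 = -1/36
⇒ 3j(4 1 3; 0 0 0)² = 4/63, sgn +1
Racah Σ t=0..0: t=0:+1/240 = 1/240
⇒ 3j(4 1 3; -1 -1 2)² = 1/84, sgn -1
4πI² = N·(3j₀)²·(3jₘ)² = 1/7
I = -1·√(0.142857/4π) = -0.10662181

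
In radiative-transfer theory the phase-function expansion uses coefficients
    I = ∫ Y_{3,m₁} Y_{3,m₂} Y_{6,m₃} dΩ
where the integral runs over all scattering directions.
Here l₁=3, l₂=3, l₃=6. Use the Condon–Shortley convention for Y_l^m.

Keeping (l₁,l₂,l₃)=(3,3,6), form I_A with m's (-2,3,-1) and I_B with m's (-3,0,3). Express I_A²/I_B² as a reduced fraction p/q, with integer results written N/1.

Same 3,3,6: normalisation and zero-m 3j drop out of the ratio.
A: Δ: 0! 6! 6! / 13! → 1/12012; sum: t=0:+1/86400 = 1/86400; 3j²(3 3 6; -2 3 -1) = Δ·Π!·Σ² = 1/1716  (sign -1)
B: Δ: 0! 6! 6! / 13! → 1/12012; sum: t=0:+1/25920 = 1/25920; 3j²(3 3 6; -3 0 3) = Δ·Π!·Σ² = 1/143  (sign -1)
I_A²/I_B² = (1/1716)/(1/143) = 1/12

1/12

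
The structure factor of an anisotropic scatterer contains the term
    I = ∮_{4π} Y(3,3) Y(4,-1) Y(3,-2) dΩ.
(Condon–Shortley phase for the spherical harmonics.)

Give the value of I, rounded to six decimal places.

m-sum 0 ✓  L=10 even ✓  1≤3≤7 ✓
Π(2lᵢ+1) = 7×9×7 = 441
triangle coeff Δ(3,4,3) = 1/34650
Σ_t [1,3]: t=1:−1/72 t=2:+1/16 t=3:−1/72 = 5/144
(3j)²=2/77 [(3 4 3; 0 0 0)], sign=-1
Σ_t [0,0]: t=0:+1/288 = 1/288
(3j)²=5/231 [(3 4 3; 3 -1 -2)], sign=-1
⇒ 4πI² = 30/121
I = (+1)√(30/121/(4π)) = 0.14046335

0.140463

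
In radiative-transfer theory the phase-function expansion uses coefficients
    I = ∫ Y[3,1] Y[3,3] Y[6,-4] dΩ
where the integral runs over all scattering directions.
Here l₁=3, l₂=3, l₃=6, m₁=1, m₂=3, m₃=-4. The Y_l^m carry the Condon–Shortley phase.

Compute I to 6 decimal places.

Checks pass: Σm=0; 12 even; l₃=6∈[0,6].
(2·3+1)(2·3+1)(2·6+1) = 637
Δ: 0! 6! 6! / 13! → 1/12012
sum: t=0:+1/1296 = 1/1296
3j²(3 3 6; 0 0 0) = Δ·Π!·Σ² = 100/3003  (sign +1)
sum: t=0:+1/34560 = 1/34560
3j²(3 3 6; 1 3 -4) = Δ·Π!·Σ² = 5/286  (sign +1)
combine: 4πI² = 637·100/3003·5/286 = 1750/4719
take √, sign +1: I = 0.17178653

0.171787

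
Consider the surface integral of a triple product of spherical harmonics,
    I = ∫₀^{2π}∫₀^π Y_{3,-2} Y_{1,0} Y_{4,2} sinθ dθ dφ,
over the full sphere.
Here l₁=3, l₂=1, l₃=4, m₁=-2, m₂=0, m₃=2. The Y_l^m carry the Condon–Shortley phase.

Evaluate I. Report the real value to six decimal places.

m-sum 0 ✓  L=8 even ✓  2≤4≤4 ✓
Π(2lᵢ+1) = 7×3×9 = 189
triangle coeff Δ(3,1,4) = 1/252
Σ_t [0,0]: t=0:+1/36 = 1/36
(3j)²=4/63 [(3 1 4; 0 0 0)], sign=+1
Σ_t [0,0]: t=0:+1/120 = 1/120
(3j)²=1/21 [(3 1 4; -2 0 2)], sign=+1
⇒ 4πI² = 4/7
I = (+1)√(4/7/(4π)) = 0.21324362

0.213244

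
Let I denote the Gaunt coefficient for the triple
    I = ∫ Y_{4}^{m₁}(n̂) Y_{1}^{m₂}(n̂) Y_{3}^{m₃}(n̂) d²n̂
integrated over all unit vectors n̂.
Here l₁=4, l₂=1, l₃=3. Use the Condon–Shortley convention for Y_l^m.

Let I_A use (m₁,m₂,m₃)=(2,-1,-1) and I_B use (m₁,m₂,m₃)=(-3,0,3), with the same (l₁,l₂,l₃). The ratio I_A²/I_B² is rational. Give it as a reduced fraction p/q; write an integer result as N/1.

15/7

Same 4,1,3: normalisation and zero-m 3j drop out of the ratio.
A: Δ: 2! 6! 0! / 9! → 1/252; sum: t=0:+1/96 = 1/96; 3j²(4 1 3; 2 -1 -1) = Δ·Π!·Σ² = 5/84  (sign +1)
B: Δ: 2! 6! 0! / 9! → 1/252; sum: t=1:−1/720 = -1/720; 3j²(4 1 3; -3 0 3) = Δ·Π!·Σ² = 1/36  (sign -1)
I_A²/I_B² = (5/84)/(1/36) = 15/7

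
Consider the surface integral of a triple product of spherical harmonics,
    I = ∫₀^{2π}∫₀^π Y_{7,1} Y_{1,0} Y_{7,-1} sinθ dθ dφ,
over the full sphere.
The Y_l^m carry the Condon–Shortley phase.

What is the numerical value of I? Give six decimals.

0.000000

Σlᵢ=15 odd — θ-integrand is odd under cosθ→−cosθ; I=0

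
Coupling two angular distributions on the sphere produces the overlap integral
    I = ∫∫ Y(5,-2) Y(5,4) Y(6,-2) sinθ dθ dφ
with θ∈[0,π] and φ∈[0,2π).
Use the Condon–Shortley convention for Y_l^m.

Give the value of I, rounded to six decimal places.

0.108910

Checks pass: Σm=0; 16 even; l₃=6∈[0,10].
(2·5+1)(2·5+1)(2·6+1) = 1573
Δ: 4! 6! 6! / 17! → 1/28588560
sum: t=0:+1/345600 t=1:−1/13824 t=2:+1/5184 t=3:−1/13824 t=4:+1/345600 = 7/129600
3j²(5 5 6; 0 0 0) = Δ·Π!·Σ² = 80/7293  (sign +1)
sum: t=3:−1/207360 t=4:+1/103680 = 1/207360
3j²(5 5 6; -2 4 -2) = Δ·Π!·Σ² = 21/2431  (sign +1)
combine: 4πI² = 1573·80/7293·21/2431 = 560/3757
take √, sign +1: I = 0.10891018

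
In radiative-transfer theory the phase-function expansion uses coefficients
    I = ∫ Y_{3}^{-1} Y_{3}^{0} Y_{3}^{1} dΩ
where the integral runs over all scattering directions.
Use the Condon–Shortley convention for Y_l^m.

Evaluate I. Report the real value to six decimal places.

0.000000

L=9 odd ⇒ parity kills the (l;000) factor ⇒ I = 0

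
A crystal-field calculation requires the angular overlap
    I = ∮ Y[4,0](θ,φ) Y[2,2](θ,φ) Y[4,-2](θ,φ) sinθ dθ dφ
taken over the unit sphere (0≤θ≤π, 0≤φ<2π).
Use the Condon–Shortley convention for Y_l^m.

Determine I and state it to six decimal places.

m-sum 0 ✓  L=10 even ✓  2≤4≤6 ✓
Π(2lᵢ+1) = 9×5×9 = 405
triangle coeff Δ(4,2,4) = 1/13860
Σ_t [0,2]: t=0:+1/192 t=1:−1/36 t=2:+1/192 = -5/288
(3j)²=20/693 [(4 2 4; 0 0 0)], sign=-1
Σ_t [2,2]: t=2:+1/192 = 1/192
(3j)²=3/77 [(4 2 4; 0 2 -2)], sign=+1
⇒ 4πI² = 2700/5929
I = (-1)√(2700/5929/(4π)) = -0.19036462

-0.190365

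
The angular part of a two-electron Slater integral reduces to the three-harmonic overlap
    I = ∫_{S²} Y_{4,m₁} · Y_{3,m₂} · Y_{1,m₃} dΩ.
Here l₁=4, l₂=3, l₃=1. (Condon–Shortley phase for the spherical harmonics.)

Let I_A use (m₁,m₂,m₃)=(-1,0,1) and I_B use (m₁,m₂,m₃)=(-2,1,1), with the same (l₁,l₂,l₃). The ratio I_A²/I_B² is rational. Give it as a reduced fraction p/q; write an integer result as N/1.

2/3

l's match ⇒ only the (l;m) 3-j factors differ between A and B.
A: triangle coeff Δ(4,3,1) = 1/252; Σ_t [3,3]: t=3:−1/72 = -1/72; (3j)²=5/126 [(4 3 1; -1 0 1)], sign=-1
B: triangle coeff Δ(4,3,1) = 1/252; Σ_t [4,4]: t=4:+1/96 = 1/96; (3j)²=5/84 [(4 3 1; -2 1 1)], sign=+1
I_A²/I_B² = (5/126)/(5/84) = 2/3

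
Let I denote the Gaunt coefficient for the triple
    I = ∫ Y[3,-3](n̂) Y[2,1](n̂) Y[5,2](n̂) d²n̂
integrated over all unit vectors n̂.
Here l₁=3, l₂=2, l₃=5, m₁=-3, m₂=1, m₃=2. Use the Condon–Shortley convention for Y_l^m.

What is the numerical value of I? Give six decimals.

0.063396

Checks pass: Σm=0; 10 even; l₃=5∈[1,5].
(2·3+1)(2·2+1)(2·5+1) = 385
Δ: 0! 6! 4! / 11! → 1/2310
sum: t=0:+1/144 = 1/144
3j²(3 2 5; 0 0 0) = Δ·Π!·Σ² = 10/231  (sign -1)
sum: t=0:+1/4320 = 1/4320
3j²(3 2 5; -3 1 2) = Δ·Π!·Σ² = 1/330  (sign -1)
combine: 4πI² = 385·10/231·1/330 = 5/99
take √, sign +1: I = 0.06339609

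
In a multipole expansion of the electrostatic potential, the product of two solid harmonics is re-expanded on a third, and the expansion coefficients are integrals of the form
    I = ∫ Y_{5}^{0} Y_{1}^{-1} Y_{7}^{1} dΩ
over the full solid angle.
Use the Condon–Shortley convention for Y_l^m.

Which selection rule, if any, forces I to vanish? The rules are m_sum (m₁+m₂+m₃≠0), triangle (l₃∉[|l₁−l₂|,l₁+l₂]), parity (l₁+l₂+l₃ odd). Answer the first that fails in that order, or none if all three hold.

Σmᵢ = 0  ✓
l₃∈[|l₁−l₂|,l₁+l₂]=[4,6], have l₃=7  ✗
Σlᵢ = 13 ⇒ odd

triangle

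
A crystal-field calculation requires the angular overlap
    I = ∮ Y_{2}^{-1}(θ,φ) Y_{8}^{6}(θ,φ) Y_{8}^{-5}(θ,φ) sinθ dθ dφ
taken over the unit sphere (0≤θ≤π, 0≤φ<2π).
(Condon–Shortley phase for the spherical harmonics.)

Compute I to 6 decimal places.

0.193241

Rules hold: Σm=0, L=18 even, 6≤8≤10.
N = 5·17·17 = 1445
Δ = 2!·2!·14!/19! = 1/348840
Racah Σ t=0..2: t=0:+1/116121600 t=1:−1/25401600 t=2:+1/116121600 = -1/45158400
⇒ 3j(2 8 8; 0 0 0)² = 24/1615, sgn -1
Racah Σ t=1..2: t=1:−1/12454041600 t=2:+1/1916006400 = 1/2264371200
⇒ 3j(2 8 8; -1 6 -5)² = 847/38760, sgn -1
4πI² = N·(3j₀)²·(3jₘ)² = 847/1805
I = +1·√(0.469252/4π) = 0.19324051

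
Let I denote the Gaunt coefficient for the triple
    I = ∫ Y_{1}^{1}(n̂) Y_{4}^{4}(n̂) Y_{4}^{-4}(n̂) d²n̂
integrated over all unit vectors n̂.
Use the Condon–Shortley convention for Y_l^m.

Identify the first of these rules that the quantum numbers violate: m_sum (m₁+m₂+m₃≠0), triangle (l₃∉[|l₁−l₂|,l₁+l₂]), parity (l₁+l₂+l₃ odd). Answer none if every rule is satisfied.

m₁+m₂+m₃ = 1 + 4 − 4 = 1  ✗
triangle: |1−4|=3 ≤ l₃=4 ≤ 1+4=5
parity: l₁+l₂+l₃ = 9 is odd

m_sum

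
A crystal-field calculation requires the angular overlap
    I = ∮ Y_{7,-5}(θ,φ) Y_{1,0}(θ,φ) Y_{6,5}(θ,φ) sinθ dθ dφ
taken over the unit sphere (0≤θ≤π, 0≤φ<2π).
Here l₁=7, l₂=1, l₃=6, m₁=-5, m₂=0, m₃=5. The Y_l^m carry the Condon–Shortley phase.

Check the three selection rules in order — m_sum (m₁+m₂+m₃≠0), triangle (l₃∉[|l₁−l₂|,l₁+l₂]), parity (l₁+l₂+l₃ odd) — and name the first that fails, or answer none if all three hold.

m₁+m₂+m₃ = -5 + 0 + 5 = 0  ✓
triangle: |7−1|=6 ≤ l₃=6 ≤ 7+1=8  ✓
parity: l₁+l₂+l₃ = 14 is even  ✓

none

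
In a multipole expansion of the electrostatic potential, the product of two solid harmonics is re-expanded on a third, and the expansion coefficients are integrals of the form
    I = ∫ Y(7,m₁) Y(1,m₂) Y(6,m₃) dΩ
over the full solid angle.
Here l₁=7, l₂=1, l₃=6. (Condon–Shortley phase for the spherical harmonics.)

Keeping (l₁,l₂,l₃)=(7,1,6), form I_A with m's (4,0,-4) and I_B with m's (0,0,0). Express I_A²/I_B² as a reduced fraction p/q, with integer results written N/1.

Same 7,1,6: normalisation and zero-m 3j drop out of the ratio.
A: Δ: 2! 12! 0! / 15! → 1/1365; sum: t=1:−1/7257600 = -1/7257600; 3j²(7 1 6; 4 0 -4) = Δ·Π!·Σ² = 11/455  (sign -1)
B: Δ: 2! 12! 0! / 15! → 1/1365; sum: t=1:−1/518400 = -1/518400; 3j²(7 1 6; 0 0 0) = Δ·Π!·Σ² = 7/195  (sign -1)
I_A²/I_B² = (11/455)/(7/195) = 33/49

33/49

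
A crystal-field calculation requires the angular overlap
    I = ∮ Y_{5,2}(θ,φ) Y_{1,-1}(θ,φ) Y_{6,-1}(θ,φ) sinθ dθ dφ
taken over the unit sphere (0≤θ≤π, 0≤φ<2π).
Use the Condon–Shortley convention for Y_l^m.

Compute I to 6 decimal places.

-0.129207

Checks pass: Σm=0; 12 even; l₃=6∈[4,6].
(2·5+1)(2·1+1)(2·6+1) = 429
Δ: 0! 10! 2! / 13! → 1/858
sum: t=0:+1/14400 = 1/14400
3j²(5 1 6; 0 0 0) = Δ·Π!·Σ² = 6/143  (sign +1)
sum: t=0:+1/60480 = 1/60480
3j²(5 1 6; 2 -1 -1) = Δ·Π!·Σ² = 5/429  (sign -1)
combine: 4πI² = 429·6/143·5/429 = 30/143
take √, sign -1: I = -0.12920749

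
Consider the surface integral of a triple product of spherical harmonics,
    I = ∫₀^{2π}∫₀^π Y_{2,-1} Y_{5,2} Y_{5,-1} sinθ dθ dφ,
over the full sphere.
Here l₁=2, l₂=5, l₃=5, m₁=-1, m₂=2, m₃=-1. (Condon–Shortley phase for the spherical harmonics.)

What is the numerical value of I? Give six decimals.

m-sum 0 ✓  L=12 even ✓  3≤5≤7 ✓
Π(2lᵢ+1) = 5×11×11 = 605
triangle coeff Δ(2,5,5) = 1/38610
Σ_t [0,2]: t=0:+1/2880 t=1:−1/576 t=2:+1/2880 = -1/960
(3j)²=10/429 [(2 5 5; 0 0 0)], sign=+1
Σ_t [1,2]: t=1:−1/2880 t=2:+1/1440 = 1/2880
(3j)²=7/715 [(2 5 5; -1 2 -1)], sign=+1
⇒ 4πI² = 70/507
I = (+1)√(70/507/(4π)) = 0.10481902

0.104819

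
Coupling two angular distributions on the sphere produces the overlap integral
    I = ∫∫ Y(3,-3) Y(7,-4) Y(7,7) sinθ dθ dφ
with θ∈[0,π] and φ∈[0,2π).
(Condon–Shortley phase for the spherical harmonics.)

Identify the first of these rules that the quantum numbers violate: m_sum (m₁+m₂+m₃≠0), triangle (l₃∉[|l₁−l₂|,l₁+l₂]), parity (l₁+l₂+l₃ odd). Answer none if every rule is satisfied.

Σmᵢ = 0  ✓
l₃∈[|l₁−l₂|,l₁+l₂]=[4,10], have l₃=7  ✓
Σlᵢ = 17 ⇒ odd  ✗

parity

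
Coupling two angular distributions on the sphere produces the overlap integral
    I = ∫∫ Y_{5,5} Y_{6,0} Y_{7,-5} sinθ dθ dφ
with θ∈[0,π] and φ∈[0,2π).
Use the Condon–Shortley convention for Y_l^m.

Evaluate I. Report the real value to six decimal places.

Checks pass: Σm=0; 18 even; l₃=7∈[1,11].
(2·5+1)(2·6+1)(2·7+1) = 2145
Δ: 4! 6! 8! / 19! → 1/174594420
sum: t=0:+1/4147200 t=1:−1/207360 t=2:+1/82944 t=3:−1/207360 t=4:+1/4147200 = 1/345600
3j²(5 6 7; 0 0 0) = Δ·Π!·Σ² = 420/46189  (sign -1)
sum: t=0:+1/24883200 = 1/24883200
3j²(5 6 7; 5 0 -5) = Δ·Π!·Σ² = 70/4199  (sign +1)
combine: 4πI² = 2145·420/46189·70/4199 = 441000/1356277
take √, sign -1: I = -0.16085707

-0.160857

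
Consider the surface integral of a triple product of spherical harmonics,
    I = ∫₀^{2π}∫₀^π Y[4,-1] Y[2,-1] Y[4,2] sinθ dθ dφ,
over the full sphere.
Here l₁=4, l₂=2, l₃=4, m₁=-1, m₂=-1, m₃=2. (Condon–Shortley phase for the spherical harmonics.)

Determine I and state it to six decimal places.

0.127700

Checks pass: Σm=0; 10 even; l₃=4∈[2,6].
(2·4+1)(2·2+1)(2·4+1) = 405
Δ: 2! 6! 2! / 11! → 1/13860
sum: t=0:+1/192 t=1:−1/36 t=2:+1/192 = -5/288
3j²(4 2 4; 0 0 0) = Δ·Π!·Σ² = 20/693  (sign -1)
sum: t=0:+1/240 t=1:−1/96 = -1/160
3j²(4 2 4; -1 -1 2) = Δ·Π!·Σ² = 27/1540  (sign -1)
combine: 4πI² = 405·20/693·27/1540 = 1215/5929
take √, sign +1: I = 0.12770047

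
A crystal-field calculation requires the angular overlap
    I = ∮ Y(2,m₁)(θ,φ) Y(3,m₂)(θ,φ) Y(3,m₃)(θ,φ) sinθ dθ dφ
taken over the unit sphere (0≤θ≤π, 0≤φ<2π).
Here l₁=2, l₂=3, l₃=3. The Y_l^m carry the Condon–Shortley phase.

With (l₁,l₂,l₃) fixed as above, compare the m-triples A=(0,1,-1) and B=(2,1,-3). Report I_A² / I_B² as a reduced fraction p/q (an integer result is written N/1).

Same 2,3,3: normalisation and zero-m 3j drop out of the ratio.
A: Δ: 2! 2! 4! / 9! → 1/3780; sum: t=0:+1/96 t=1:−1/6 t=2:+1/16 = -3/32; 3j²(2 3 3; 0 1 -1) = Δ·Π!·Σ² = 3/140  (sign -1)
B: Δ: 2! 2! 4! / 9! → 1/3780; sum: t=0:+1/96 = 1/96; 3j²(2 3 3; 2 1 -3) = Δ·Π!·Σ² = 1/42  (sign +1)
I_A²/I_B² = (3/140)/(1/42) = 9/10

9/10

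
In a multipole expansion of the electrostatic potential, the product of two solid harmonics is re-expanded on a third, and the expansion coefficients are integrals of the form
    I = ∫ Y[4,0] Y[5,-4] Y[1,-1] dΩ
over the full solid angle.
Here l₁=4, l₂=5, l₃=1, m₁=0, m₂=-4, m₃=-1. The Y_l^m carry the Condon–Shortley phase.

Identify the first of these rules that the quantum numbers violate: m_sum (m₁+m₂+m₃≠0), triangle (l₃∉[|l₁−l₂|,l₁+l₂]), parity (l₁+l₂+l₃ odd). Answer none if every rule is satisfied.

azimuthal sum: 0 − 4 − 1 = -5  ✗
1 ≤ 1 ≤ 9 (triangle on l)
L = 4 + 5 + 1 = 10 (even)

m_sum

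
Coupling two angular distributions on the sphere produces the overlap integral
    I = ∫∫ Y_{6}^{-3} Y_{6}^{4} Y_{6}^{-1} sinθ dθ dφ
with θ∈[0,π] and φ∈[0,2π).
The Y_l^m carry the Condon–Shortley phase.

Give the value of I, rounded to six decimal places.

m-sum 0 ✓  L=18 even ✓  0≤6≤12 ✓
Π(2lᵢ+1) = 13×13×13 = 2197
triangle coeff Δ(6,6,6) = 1/325909584
Σ_t [0,6]: t=0:+1/373248000 t=1:−1/1728000 t=2:+1/110592 t=3:−1/46656 t=4:+1/110592 t=5:−1/1728000 t=6:+1/373248000 = -7/1555200
(3j)²=400/46189 [(6 6 6; 0 0 0)], sign=-1
Σ_t [4,6]: t=4:+1/4147200 t=5:−1/691200 t=6:+1/1244160 = -1/2488320
(3j)²=875/184756 [(6 6 6; -3 4 -1)], sign=+1
⇒ 4πI² = 1137500/12623809
I = (-1)√(1137500/12623809/(4π)) = -0.08467897

-0.084679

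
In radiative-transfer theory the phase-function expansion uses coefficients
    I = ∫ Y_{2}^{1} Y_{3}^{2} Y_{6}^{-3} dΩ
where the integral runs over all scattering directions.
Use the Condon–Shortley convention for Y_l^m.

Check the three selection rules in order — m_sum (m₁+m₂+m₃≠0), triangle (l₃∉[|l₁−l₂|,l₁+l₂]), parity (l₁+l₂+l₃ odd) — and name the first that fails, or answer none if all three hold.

triangle

Σmᵢ = 0  ✓
l₃∈[|l₁−l₂|,l₁+l₂]=[1,5], have l₃=6  ✗
Σlᵢ = 11 ⇒ odd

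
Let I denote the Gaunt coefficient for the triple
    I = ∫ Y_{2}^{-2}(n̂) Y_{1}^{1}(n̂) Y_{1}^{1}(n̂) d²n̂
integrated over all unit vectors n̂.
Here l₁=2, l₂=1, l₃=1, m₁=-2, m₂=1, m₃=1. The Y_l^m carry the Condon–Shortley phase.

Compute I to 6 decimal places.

Checks pass: Σm=0; 4 even; l₃=1∈[1,3].
(2·2+1)(2·1+1)(2·1+1) = 45
Δ: 2! 2! 0! / 5! → 1/30
sum: t=1:−1/1 = -1/1
3j²(2 1 1; 0 0 0) = Δ·Π!·Σ² = 2/15  (sign +1)
sum: t=2:+1/4 = 1/4
3j²(2 1 1; -2 1 1) = Δ·Π!·Σ² = 1/5  (sign +1)
combine: 4πI² = 45·2/15·1/5 = 6/5
take √, sign +1: I = 0.30901936

0.309019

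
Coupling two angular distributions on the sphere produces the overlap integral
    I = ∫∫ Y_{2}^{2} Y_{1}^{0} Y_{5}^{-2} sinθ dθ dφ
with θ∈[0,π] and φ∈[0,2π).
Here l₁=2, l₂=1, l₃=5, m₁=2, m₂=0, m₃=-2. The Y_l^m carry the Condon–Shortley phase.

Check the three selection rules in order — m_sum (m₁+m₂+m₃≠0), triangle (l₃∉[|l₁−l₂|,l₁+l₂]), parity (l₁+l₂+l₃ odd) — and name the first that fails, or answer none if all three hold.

Σmᵢ = 0  ✓
l₃∈[|l₁−l₂|,l₁+l₂]=[1,3], have l₃=5  ✗
Σlᵢ = 8 ⇒ even

triangle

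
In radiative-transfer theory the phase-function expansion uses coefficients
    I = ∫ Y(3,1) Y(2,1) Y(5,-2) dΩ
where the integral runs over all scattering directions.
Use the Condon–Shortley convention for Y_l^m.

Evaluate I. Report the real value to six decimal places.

Checks pass: Σm=0; 10 even; l₃=5∈[1,5].
(2·3+1)(2·2+1)(2·5+1) = 385
Δ: 0! 6! 4! / 11! → 1/2310
sum: t=0:+1/144 = 1/144
3j²(3 2 5; 0 0 0) = Δ·Π!·Σ² = 10/231  (sign -1)
sum: t=0:+1/288 = 1/288
3j²(3 2 5; 1 1 -2) = Δ·Π!·Σ² = 1/22  (sign -1)
combine: 4πI² = 385·10/231·1/22 = 25/33
take √, sign +1: I = 0.24553200

0.245532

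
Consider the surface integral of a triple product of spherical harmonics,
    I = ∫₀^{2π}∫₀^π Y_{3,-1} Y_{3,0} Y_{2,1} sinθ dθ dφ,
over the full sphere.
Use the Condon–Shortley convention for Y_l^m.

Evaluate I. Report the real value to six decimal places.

-0.059471

Checks pass: Σm=0; 8 even; l₃=2∈[0,6].
(2·3+1)(2·3+1)(2·2+1) = 245
Δ: 4! 2! 2! / 9! → 1/3780
sum: t=1:−1/24 t=2:+1/4 t=3:−1/24 = 1/6
3j²(3 3 2; 0 0 0) = Δ·Π!·Σ² = 4/105  (sign +1)
sum: t=2:+1/8 t=3:−1/12 = 1/24
3j²(3 3 2; -1 0 1) = Δ·Π!·Σ² = 1/210  (sign -1)
combine: 4πI² = 245·4/105·1/210 = 2/45
take √, sign -1: I = -0.05947080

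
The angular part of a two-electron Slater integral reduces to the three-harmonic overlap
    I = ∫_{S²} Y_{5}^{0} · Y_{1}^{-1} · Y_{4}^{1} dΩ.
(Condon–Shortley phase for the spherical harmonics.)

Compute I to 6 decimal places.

m-sum 0 ✓  L=10 even ✓  4≤4≤6 ✓
Π(2lᵢ+1) = 11×3×9 = 297
triangle coeff Δ(5,1,4) = 1/495
Σ_t [1,1]: t=1:−1/576 = -1/576
(3j)²=5/99 [(5 1 4; 0 0 0)], sign=-1
Σ_t [0,0]: t=0:+1/1440 = 1/1440
(3j)²=2/99 [(5 1 4; 0 -1 1)], sign=-1
⇒ 4πI² = 10/33
I = (+1)√(10/33/(4π)) = 0.15528807

0.155288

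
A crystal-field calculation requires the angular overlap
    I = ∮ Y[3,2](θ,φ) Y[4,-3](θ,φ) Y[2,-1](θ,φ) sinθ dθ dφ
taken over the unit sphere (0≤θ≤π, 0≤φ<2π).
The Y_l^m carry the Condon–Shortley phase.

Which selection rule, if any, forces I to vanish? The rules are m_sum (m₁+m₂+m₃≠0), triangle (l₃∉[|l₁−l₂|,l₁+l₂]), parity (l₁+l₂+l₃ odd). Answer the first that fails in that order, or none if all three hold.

azimuthal sum: 2 − 3 − 1 = -2  ✗
1 ≤ 2 ≤ 7 (triangle on l)
L = 3 + 4 + 2 = 9 (odd)

m_sum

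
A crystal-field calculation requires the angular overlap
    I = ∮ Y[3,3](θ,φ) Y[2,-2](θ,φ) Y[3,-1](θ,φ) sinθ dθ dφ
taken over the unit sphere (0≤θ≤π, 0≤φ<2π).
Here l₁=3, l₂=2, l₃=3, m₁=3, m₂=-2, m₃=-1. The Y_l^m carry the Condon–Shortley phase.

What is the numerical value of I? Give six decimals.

Rules hold: Σm=0, L=8 even, 1≤3≤5.
N = 7·5·7 = 245
Δ = 2!·4!·2!/9! = 1/3780
Racah Σ t=0..2: t=0:+1/24 t=1:−1/4 t=2:+1/24 = -1/6
⇒ 3j(3 2 3; 0 0 0)² = 4/105, sgn +1
Racah Σ t=0..0: t=0:+1/96 = 1/96
⇒ 3j(3 2 3; 3 -2 -1)² = 1/42, sgn +1
4πI² = N·(3j₀)²·(3jₘ)² = 2/9
I = +1·√(0.222222/4π) = 0.13298076

0.132981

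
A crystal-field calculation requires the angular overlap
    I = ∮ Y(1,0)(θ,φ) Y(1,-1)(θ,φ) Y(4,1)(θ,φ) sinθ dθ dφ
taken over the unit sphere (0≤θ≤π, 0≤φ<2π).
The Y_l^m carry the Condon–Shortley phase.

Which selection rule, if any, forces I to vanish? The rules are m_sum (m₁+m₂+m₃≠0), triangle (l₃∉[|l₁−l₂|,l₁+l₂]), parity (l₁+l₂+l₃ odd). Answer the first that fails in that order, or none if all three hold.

triangle

Σmᵢ = 0  ✓
l₃∈[|l₁−l₂|,l₁+l₂]=[0,2], have l₃=4  ✗
Σlᵢ = 6 ⇒ even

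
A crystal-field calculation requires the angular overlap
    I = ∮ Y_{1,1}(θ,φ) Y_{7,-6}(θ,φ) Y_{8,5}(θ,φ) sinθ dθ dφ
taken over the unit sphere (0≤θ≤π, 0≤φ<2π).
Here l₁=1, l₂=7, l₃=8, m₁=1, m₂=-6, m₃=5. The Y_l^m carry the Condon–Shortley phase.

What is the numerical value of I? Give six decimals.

-0.052996

Checks pass: Σm=0; 16 even; l₃=8∈[6,8].
(2·1+1)(2·7+1)(2·8+1) = 765
Δ: 0! 2! 14! / 17! → 1/2040
sum: t=0:+1/25401600 = 1/25401600
3j²(1 7 8; 0 0 0) = Δ·Π!·Σ² = 8/255  (sign +1)
sum: t=0:+1/12454041600 = 1/12454041600
3j²(1 7 8; 1 -6 5) = Δ·Π!·Σ² = 1/680  (sign -1)
combine: 4πI² = 765·8/255·1/680 = 3/85
take √, sign -1: I = -0.05299638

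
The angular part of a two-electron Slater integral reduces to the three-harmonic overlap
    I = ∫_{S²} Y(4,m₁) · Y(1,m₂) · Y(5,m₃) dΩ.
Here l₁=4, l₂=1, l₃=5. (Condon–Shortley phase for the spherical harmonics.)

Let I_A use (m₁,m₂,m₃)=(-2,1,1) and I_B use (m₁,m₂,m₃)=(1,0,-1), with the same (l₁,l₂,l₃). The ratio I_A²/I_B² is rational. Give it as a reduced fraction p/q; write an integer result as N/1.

Same 4,1,5: normalisation and zero-m 3j drop out of the ratio.
A: Δ: 0! 8! 2! / 11! → 1/495; sum: t=0:+1/2880 = 1/2880; 3j²(4 1 5; -2 1 1) = Δ·Π!·Σ² = 2/165  (sign +1)
B: Δ: 0! 8! 2! / 11! → 1/495; sum: t=0:+1/720 = 1/720; 3j²(4 1 5; 1 0 -1) = Δ·Π!·Σ² = 8/165  (sign +1)
I_A²/I_B² = (2/165)/(8/165) = 1/4

1/4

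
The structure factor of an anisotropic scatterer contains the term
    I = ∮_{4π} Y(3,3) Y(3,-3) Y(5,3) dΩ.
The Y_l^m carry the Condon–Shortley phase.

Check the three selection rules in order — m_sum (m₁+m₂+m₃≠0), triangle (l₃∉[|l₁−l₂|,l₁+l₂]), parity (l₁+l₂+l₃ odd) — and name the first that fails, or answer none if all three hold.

m_sum

azimuthal sum: 3 − 3 + 3 = 3  ✗
0 ≤ 5 ≤ 6 (triangle on l)
L = 3 + 3 + 5 = 11 (odd)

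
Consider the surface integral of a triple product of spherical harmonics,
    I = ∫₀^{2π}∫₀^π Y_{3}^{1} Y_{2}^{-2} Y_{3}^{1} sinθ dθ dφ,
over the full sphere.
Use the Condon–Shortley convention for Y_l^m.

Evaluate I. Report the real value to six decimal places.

0.206013

m-sum 0 ✓  L=8 even ✓  1≤3≤5 ✓
Π(2lᵢ+1) = 7×5×7 = 245
triangle coeff Δ(3,2,3) = 1/3780
Σ_t [0,2]: t=0:+1/24 t=1:−1/4 t=2:+1/24 = -1/6
(3j)²=4/105 [(3 2 3; 0 0 0)], sign=+1
Σ_t [0,0]: t=0:+1/16 = 1/16
(3j)²=2/35 [(3 2 3; 1 -2 1)], sign=+1
⇒ 4πI² = 8/15
I = (+1)√(8/15/(4π)) = 0.20601291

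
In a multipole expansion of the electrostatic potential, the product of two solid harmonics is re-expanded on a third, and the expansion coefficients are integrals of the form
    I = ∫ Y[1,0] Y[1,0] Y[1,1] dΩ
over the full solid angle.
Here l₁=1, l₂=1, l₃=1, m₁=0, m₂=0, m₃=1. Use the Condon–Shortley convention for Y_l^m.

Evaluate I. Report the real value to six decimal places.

0.000000

0 + 0 + 1 = 1 ≠ 0: azimuthal integral kills it; I = 0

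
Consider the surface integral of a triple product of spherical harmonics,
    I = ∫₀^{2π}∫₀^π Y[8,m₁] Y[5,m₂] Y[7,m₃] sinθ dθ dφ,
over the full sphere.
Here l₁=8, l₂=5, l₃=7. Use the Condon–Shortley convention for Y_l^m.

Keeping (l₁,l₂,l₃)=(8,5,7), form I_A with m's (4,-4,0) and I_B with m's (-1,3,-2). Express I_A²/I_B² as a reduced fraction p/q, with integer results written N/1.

22/27

Shared (l₁,l₂,l₃)=(8,5,7): N and (l;000)² cancel in I_A²/I_B².
A: Δ = 6!·10!·4!/21! = 1/814773960; Racah Σ t=0..1: t=0:+1/74649600 t=1:−1/87091200 = 1/522547200; ⇒ 3j(8 5 7; 4 -4 0)² = 2/4199, sgn -1
B: Δ = 6!·10!·4!/21! = 1/814773960; Racah Σ t=4..6: t=4:+1/16588800 t=5:−1/12441600 t=6:+1/87091200 = -1/116121600; ⇒ 3j(8 5 7; -1 3 -2)² = 27/46189, sgn +1
I_A²/I_B² = (2/4199)/(27/46189) = 22/27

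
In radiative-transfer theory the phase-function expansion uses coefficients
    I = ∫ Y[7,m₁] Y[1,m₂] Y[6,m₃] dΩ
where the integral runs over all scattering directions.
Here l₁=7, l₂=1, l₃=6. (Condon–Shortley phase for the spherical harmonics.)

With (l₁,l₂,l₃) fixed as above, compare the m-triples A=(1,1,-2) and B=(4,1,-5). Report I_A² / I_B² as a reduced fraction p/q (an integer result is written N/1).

5/1

Same 7,1,6: normalisation and zero-m 3j drop out of the ratio.
A: Δ: 2! 12! 0! / 15! → 1/1365; sum: t=2:+1/1935360 = 1/1935360; 3j²(7 1 6; 1 1 -2) = Δ·Π!·Σ² = 1/91  (sign +1)
B: Δ: 2! 12! 0! / 15! → 1/1365; sum: t=2:+1/79833600 = 1/79833600; 3j²(7 1 6; 4 1 -5) = Δ·Π!·Σ² = 1/455  (sign -1)
I_A²/I_B² = (1/91)/(1/455) = 5/1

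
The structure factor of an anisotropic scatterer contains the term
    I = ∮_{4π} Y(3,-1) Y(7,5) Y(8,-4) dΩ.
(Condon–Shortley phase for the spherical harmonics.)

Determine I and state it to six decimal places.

Checks pass: Σm=0; 18 even; l₃=8∈[4,10].
(2·3+1)(2·7+1)(2·8+1) = 1785
Δ: 2! 4! 12! / 19! → 1/5290740
sum: t=0:+1/7257600 t=1:−1/2073600 t=2:+1/7257600 = -1/4838400
3j²(3 7 8; 0 0 0) = Δ·Π!·Σ² = 252/20995  (sign -1)
sum: t=0:+1/22992076800 t=1:−1/239500800 t=2:+1/58060800 = 43/3284582400
3j²(3 7 8; -1 5 -4) = Δ·Π!·Σ² = 12943/755820  (sign +1)
combine: 4πI² = 1785·252/20995·12943/755820 = 1902621/5185765
take √, sign -1: I = -0.17086960

-0.170870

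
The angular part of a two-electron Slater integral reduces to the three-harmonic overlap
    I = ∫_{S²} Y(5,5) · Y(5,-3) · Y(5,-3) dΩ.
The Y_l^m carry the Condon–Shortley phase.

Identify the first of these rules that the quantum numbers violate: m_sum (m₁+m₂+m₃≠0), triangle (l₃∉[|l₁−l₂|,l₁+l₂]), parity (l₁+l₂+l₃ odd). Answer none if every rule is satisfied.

m₁+m₂+m₃ = 5 − 3 − 3 = -1  ✗
triangle: |5−5|=0 ≤ l₃=5 ≤ 5+5=10
parity: l₁+l₂+l₃ = 15 is odd

m_sum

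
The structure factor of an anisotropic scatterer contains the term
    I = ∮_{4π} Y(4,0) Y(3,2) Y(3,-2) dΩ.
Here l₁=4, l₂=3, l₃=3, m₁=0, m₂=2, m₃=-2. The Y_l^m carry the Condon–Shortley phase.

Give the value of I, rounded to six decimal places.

-0.179515

Checks pass: Σm=0; 10 even; l₃=3∈[1,7].
(2·4+1)(2·3+1)(2·3+1) = 441
Δ: 4! 4! 2! / 11! → 1/34650
sum: t=1:−1/72 t=2:+1/16 t=3:−1/72 = 5/144
3j²(4 3 3; 0 0 0) = Δ·Π!·Σ² = 2/77  (sign -1)
sum: t=3:−1/72 t=4:+1/576 = -7/576
3j²(4 3 3; 0 2 -2) = Δ·Π!·Σ² = 7/198  (sign +1)
combine: 4πI² = 441·2/77·7/198 = 49/121
take √, sign -1: I = -0.17951487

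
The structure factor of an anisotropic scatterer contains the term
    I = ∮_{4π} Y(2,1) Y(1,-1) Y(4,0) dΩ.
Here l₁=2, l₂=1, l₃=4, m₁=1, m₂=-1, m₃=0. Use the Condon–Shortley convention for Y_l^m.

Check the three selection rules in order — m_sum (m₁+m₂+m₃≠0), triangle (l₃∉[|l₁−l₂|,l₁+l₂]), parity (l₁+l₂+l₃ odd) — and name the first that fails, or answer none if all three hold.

triangle

azimuthal sum: 1 − 1 + 0 = 0  ✓
1 ≤ 4 ≤ 3 (triangle on l)  ✗
L = 2 + 1 + 4 = 7 (odd)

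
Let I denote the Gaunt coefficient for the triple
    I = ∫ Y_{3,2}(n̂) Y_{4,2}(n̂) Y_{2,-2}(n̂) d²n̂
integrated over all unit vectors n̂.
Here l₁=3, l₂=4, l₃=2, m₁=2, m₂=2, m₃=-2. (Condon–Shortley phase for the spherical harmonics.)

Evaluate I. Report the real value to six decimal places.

0.000000

m-sum = 2 + 2 − 2 = 2 ≠ 0 ⇒ I = 0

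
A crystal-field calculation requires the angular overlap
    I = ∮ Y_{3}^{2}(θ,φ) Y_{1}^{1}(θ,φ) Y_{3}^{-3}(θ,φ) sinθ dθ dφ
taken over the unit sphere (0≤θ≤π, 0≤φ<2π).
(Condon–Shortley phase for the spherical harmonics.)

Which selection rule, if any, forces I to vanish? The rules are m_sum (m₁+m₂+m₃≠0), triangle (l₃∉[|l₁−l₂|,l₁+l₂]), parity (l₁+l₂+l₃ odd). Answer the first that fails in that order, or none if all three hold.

parity

azimuthal sum: 2 + 1 − 3 = 0  ✓
2 ≤ 3 ≤ 4 (triangle on l)  ✓
L = 3 + 1 + 3 = 7 (odd)  ✗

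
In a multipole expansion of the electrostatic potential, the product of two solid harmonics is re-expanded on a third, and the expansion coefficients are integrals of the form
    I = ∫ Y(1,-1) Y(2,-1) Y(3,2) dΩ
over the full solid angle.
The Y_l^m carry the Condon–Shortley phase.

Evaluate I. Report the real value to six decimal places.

Checks pass: Σm=0; 6 even; l₃=3∈[1,3].
(2·1+1)(2·2+1)(2·3+1) = 105
Δ: 0! 2! 4! / 7! → 1/105
sum: t=0:+1/4 = 1/4
3j²(1 2 3; 0 0 0) = Δ·Π!·Σ² = 3/35  (sign -1)
sum: t=0:+1/12 = 1/12
3j²(1 2 3; -1 -1 2) = Δ·Π!·Σ² = 2/21  (sign -1)
combine: 4πI² = 105·3/35·2/21 = 6/7
take √, sign +1: I = 0.26116903

0.261169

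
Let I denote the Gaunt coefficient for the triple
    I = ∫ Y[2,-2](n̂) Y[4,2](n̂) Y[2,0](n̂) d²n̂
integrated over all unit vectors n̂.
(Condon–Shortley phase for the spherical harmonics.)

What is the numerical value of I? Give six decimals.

Rules hold: Σm=0, L=8 even, 2≤2≤6.
N = 5·9·5 = 225
Δ = 4!·0!·4!/9! = 1/630
Racah Σ t=2..2: t=2:+1/16 = 1/16
⇒ 3j(2 4 2; 0 0 0)² = 2/35, sgn +1
Racah Σ t=4..4: t=4:+1/96 = 1/96
⇒ 3j(2 4 2; -2 2 0)² = 1/42, sgn +1
4πI² = N·(3j₀)²·(3jₘ)² = 15/49
I = +1·√(0.306122/4π) = 0.15607835

0.156078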